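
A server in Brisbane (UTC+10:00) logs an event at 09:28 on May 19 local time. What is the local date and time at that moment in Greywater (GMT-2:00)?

21:28 on May 18

In UTC: 09:28 − 10:00 = 23:28 on May 18.
Greywater is UTC−2:00: 23:28 − 2:00 = 21:28 on May 18.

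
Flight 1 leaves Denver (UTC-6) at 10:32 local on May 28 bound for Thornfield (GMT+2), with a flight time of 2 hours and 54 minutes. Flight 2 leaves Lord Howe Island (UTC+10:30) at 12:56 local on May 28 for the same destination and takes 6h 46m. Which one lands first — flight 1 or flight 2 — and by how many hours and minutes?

the second, by 10 hours 14 minutes

Flight 1 in UTC: 10:32 + 6:00 = 16:32 on May 28.
+2 hours and 54 minutes → arrive 19:26 UTC on May 28.
Flight 2 in UTC: 12:56 − 10:30 = 02:26 on May 28.
+6 hours and 46 minutes → arrive 09:12 UTC on May 28.
Flight 2 lands earlier by 10 hours 14 minutes.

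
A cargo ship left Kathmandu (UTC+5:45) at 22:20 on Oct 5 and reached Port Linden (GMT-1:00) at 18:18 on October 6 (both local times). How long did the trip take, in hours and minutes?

Departure in UTC: 22:20 − 5:45 = 16:35 on Oct 5.
Arrival in UTC: 18:18 + 1:00 = 19:18 on Oct 6.
Elapsed = 19:18 − 16:35 (+1 day) = 26 hours 43 minutes.

26 hours 43 minutes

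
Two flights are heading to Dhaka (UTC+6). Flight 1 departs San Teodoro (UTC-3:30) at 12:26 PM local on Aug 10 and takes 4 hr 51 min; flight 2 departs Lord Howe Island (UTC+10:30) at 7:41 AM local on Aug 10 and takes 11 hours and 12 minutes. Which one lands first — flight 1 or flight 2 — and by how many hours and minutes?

the second, by 12 hours 24 minutes

Flight 1 in UTC: 12:26 PM + 3:30 = 3:56 PM on Aug 10.
+4 hours 51 minutes → arrive 8:47 PM UTC on Aug 10.
Flight 2 in UTC: 7:41 AM − 10:30 = 9:11 PM on Aug 9.
+11 hours 12 minutes → arrive 8:23 AM UTC on Aug 10.
Flight 2 lands earlier by 12 hours 24 minutes.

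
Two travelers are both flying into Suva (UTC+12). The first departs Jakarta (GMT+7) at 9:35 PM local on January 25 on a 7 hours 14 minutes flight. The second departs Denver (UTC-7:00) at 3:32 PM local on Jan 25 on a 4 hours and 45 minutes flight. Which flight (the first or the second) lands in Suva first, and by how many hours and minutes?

Flight 1 in UTC: 9:35 PM − 7:00 = 2:35 PM on Jan 25.
+7 hours 14 minutes → arrive 9:49 PM UTC on Jan 25.
Flight 2 in UTC: 3:32 PM + 7:00 = 10:32 PM on Jan 25.
+4 hours 45 minutes → arrive 3:17 AM UTC on Jan 26.
Flight 1 lands earlier by 5 hours 28 minutes.

the first, by 5 hours 28 minutes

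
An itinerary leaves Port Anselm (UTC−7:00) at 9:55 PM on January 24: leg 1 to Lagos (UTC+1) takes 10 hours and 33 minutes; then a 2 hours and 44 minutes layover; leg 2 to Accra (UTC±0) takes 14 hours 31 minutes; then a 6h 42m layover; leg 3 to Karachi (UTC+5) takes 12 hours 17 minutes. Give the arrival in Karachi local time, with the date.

Convert departure to UTC: 9:55 PM + 7:00 = 4:55 AM UTC on Jan 25.
Add 10 hours 33 minutes leg 1 → 3:28 PM UTC.
Add 2 hours 44 minutes layover in Lagos → 6:12 PM UTC.
Add 14 hours 31 minutes leg 2 → 8:43 AM UTC (Jan 26).
Add 6 hours 42 minutes layover in Accra → 3:25 PM UTC.
Add 12 hours 17 minutes leg 3 → 3:42 AM UTC (Jan 27).
Karachi is UTC+5:00, so local arrival = 3:42 AM + 5:00 = 8:42 AM on Jan 27.

8:42 AM on Jan 27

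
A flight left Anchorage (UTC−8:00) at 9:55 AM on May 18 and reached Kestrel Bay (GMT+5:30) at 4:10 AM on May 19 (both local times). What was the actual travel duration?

Departure in UTC: 9:55 AM + 8:00 = 5:55 PM on May 18.
Arrival in UTC: 4:10 AM − 5:30 = 10:40 PM on May 18.
Elapsed = 10:40 PM − 5:55 PM = 4 hours 45 minutes.

4 hours 45 minutes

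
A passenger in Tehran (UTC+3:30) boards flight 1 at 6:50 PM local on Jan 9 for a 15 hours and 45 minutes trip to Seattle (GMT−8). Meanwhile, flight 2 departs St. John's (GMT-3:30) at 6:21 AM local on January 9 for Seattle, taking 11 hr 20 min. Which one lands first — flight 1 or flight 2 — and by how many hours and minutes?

the second, by 9 hours 54 minutes

Flight 1 in UTC: 6:50 PM − 3:30 = 3:20 PM on Jan 9.
+15 hours 45 minutes → arrive 7:05 AM UTC on Jan 10.
Flight 2 in UTC: 6:21 AM + 3:30 = 9:51 AM on Jan 9.
+11 hours 20 minutes → arrive 9:11 PM UTC on Jan 9.
Flight 2 lands earlier by 9 hours 54 minutes.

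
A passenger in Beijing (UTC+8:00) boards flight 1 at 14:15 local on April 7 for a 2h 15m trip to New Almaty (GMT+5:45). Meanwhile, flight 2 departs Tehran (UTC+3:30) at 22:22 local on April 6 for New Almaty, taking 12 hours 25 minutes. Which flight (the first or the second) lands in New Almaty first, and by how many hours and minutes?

the second, by 1 hour 13 minutes

Flight 1 in UTC: 14:15 − 8:00 = 06:15 on Apr 7.
+2 hours 15 minutes → arrive 08:30 UTC on Apr 7.
Flight 2 in UTC: 22:22 − 3:30 = 18:52 on Apr 6.
+12 hours and 25 minutes → arrive 07:17 UTC on Apr 7.
Flight 2 lands earlier by 1 hour 13 minutes.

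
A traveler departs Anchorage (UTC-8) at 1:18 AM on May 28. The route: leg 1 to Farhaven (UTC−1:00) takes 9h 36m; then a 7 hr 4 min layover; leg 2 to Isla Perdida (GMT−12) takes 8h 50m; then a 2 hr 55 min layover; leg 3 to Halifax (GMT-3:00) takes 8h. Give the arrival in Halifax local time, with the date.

6:43 PM on May 29

Convert departure to UTC: 1:18 AM + 8:00 = 9:18 AM UTC on May 28.
Add 9 hours and 36 minutes leg 1 → 6:54 PM UTC.
Add 7 hours and 4 minutes layover in Farhaven → 1:58 AM UTC (May 29).
Add 8 hours 50 minutes leg 2 → 10:48 AM UTC.
Add 2 hours and 55 minutes layover in Isla Perdida → 1:43 PM UTC.
Add 8 hours leg 3 → 9:43 PM UTC.
Halifax is UTC−3:00, so local arrival = 9:43 PM − 3:00 = 6:43 PM on May 29.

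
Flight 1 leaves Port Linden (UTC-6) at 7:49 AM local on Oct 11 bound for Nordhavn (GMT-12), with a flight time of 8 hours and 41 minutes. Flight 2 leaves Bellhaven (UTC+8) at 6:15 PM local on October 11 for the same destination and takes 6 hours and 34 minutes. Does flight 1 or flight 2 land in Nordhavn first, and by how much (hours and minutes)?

Flight 1 in UTC: 7:49 AM + 6:00 = 1:49 PM on Oct 11.
+8 hours and 41 minutes → arrive 10:30 PM UTC on Oct 11.
Flight 2 in UTC: 6:15 PM − 8:00 = 10:15 AM on Oct 11.
+6 hours and 34 minutes → arrive 4:49 PM UTC on Oct 11.
Flight 2 lands earlier by 5 hours 41 minutes.

the second, by 5 hours 41 minutes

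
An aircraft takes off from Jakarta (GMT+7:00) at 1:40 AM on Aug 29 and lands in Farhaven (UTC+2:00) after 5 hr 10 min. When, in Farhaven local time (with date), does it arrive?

Convert departure to UTC: 1:40 AM − 7:00 = 6:40 PM UTC on Aug 28.
Add 5 hours 10 minutes travel time → 11:50 PM UTC.
Farhaven is UTC+2:00, so local arrival = 11:50 PM + 2:00 = 1:50 AM on Aug 29.

1:50 AM on Aug 29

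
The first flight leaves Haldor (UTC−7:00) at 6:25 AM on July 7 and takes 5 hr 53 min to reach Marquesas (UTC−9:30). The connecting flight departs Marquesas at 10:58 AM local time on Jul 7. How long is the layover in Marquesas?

Convert departure to UTC: 6:25 AM + 7:00 = 1:25 PM UTC on Jul 7.
Add 5 hours 53 minutes flight time → 7:18 PM UTC.
Marquesas is UTC−9:30, so local arrival = 7:18 PM − 9:30 = 9:48 AM on Jul 7.
Layover = 10:58 AM − 9:48 AM = 1 hour 10 minutes.

1 hour 10 minutes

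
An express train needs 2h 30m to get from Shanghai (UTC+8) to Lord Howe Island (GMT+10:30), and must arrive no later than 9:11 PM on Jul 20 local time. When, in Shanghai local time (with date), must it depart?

4:11 PM on Jul 20

Target arrival in UTC: 9:11 PM − 10:30 = 10:41 AM on Jul 20.
Subtract 2 hours and 30 minutes → departure 8:11 AM UTC on Jul 20.
Shanghai is UTC+8:00: 8:11 AM + 8:00 = 4:11 PM on Jul 20.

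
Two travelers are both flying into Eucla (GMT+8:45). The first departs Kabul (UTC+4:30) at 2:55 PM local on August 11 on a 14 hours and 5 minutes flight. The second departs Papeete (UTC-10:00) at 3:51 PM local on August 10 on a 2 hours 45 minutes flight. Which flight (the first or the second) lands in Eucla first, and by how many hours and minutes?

Flight 1 in UTC: 2:55 PM − 4:30 = 10:25 AM on Aug 11.
+14 hours and 5 minutes → arrive 12:30 AM UTC on Aug 12.
Flight 2 in UTC: 3:51 PM + 10:00 = 1:51 AM on Aug 11.
+2 hours 45 minutes → arrive 4:36 AM UTC on Aug 11.
Flight 2 lands earlier by 19 hours 54 minutes.

the second, by 19 hours 54 minutes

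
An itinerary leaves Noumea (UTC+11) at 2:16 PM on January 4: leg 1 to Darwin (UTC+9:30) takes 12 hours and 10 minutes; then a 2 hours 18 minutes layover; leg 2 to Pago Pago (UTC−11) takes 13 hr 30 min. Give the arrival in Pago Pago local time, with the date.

8:14 PM on Jan 4

Convert departure to UTC: 2:16 PM − 11:00 = 3:16 AM UTC on Jan 4.
Add 12 hours 10 minutes leg 1 → 3:26 PM UTC.
Add 2 hours and 18 minutes layover in Darwin → 5:44 PM UTC.
Add 13 hours and 30 minutes leg 2 → 7:14 AM UTC (Jan 5).
Pago Pago is UTC−11:00, so local arrival = 7:14 AM − 11:00 = 8:14 PM on Jan 4.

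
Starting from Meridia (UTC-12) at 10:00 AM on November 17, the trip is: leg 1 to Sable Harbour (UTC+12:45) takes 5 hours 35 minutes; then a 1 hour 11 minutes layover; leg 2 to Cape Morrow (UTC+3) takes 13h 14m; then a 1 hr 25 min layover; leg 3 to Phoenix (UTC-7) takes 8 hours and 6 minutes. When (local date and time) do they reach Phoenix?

8:31 PM on Nov 18

Convert departure to UTC: 10:00 AM + 12:00 = 10:00 PM UTC on Nov 17.
Add 5 hours 35 minutes leg 1 → 3:35 AM UTC (Nov 18).
Add 1 hour 11 minutes layover in Sable Harbour → 4:46 AM UTC.
Add 13 hours and 14 minutes leg 2 → 6:00 PM UTC.
Add 1 hour 25 minutes layover in Cape Morrow → 7:25 PM UTC.
Add 8 hours 6 minutes leg 3 → 3:31 AM UTC (Nov 19).
Phoenix is UTC−7:00, so local arrival = 3:31 AM − 7:00 = 8:31 PM on Nov 18.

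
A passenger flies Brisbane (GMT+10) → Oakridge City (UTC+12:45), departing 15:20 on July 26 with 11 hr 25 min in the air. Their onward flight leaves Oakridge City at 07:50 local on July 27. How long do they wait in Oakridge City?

Convert departure to UTC: 15:20 − 10:00 = 05:20 UTC on Jul 26.
Add 11 hours and 25 minutes flight time → 16:45 UTC.
Oakridge City is UTC+12:45, so local arrival = 16:45 + 12:45 = 05:30 on Jul 27.
Layover = 07:50 − 05:30 = 2 hours 20 minutes.

2 hours 20 minutes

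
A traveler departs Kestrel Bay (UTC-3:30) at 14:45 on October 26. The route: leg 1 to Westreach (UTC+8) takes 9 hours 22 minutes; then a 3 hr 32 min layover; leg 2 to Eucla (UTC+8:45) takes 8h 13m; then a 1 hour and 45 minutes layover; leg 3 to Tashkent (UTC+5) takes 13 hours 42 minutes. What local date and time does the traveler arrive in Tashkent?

11:49 on Oct 28

Convert departure to UTC: 14:45 + 3:30 = 18:15 UTC on Oct 26.
Add 9 hours 22 minutes leg 1 → 03:37 UTC (Oct 27).
Add 3 hours 32 minutes layover in Westreach → 07:09 UTC.
Add 8 hours 13 minutes leg 2 → 15:22 UTC.
Add 1 hour and 45 minutes layover in Eucla → 17:07 UTC.
Add 13 hours and 42 minutes leg 3 → 06:49 UTC (Oct 28).
Tashkent is UTC+5:00, so local arrival = 06:49 + 5:00 = 11:49 on Oct 28.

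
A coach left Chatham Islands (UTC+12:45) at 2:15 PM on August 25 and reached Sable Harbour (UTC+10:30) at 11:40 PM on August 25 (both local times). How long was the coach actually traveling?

11 hours 40 minutes

Departure in UTC: 2:15 PM − 12:45 = 1:30 AM on Aug 25.
Arrival in UTC: 11:40 PM − 10:30 = 1:10 PM on Aug 25.
Elapsed = 1:10 PM − 1:30 AM = 11 hours 40 minutes.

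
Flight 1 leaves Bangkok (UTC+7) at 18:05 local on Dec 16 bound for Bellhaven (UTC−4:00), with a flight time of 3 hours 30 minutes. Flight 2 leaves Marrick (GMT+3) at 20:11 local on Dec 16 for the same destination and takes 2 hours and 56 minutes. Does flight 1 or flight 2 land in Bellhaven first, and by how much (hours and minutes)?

the first, by 5 hours 32 minutes

Flight 1 in UTC: 18:05 − 7:00 = 11:05 on Dec 16.
+3 hours and 30 minutes → arrive 14:35 UTC on Dec 16.
Flight 2 in UTC: 20:11 − 3:00 = 17:11 on Dec 16.
+2 hours 56 minutes → arrive 20:07 UTC on Dec 16.
Flight 1 lands earlier by 5 hours 32 minutes.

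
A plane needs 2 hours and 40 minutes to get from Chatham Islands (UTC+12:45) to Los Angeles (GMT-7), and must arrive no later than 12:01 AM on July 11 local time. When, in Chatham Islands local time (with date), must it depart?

5:06 PM on Jul 11

Target arrival in UTC: 12:01 AM + 7:00 = 7:01 AM on Jul 11.
Subtract 2 hours 40 minutes → departure 4:21 AM UTC on Jul 11.
Chatham Islands is UTC+12:45: 4:21 AM + 12:45 = 5:06 PM on Jul 11.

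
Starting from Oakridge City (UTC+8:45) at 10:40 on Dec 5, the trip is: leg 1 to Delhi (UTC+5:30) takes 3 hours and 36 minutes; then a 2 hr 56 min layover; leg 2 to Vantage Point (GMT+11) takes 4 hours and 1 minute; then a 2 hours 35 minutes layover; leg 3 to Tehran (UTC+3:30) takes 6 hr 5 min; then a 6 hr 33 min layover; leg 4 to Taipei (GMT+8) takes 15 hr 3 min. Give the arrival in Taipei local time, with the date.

02:44 on Dec 7

Convert departure to UTC: 10:40 − 8:45 = 01:55 UTC on Dec 5.
Add 3 hours and 36 minutes leg 1 → 05:31 UTC.
Add 2 hours and 56 minutes layover in Delhi → 08:27 UTC.
Add 4 hours 1 minute leg 2 → 12:28 UTC.
Add 2 hours 35 minutes layover in Vantage Point → 15:03 UTC.
Add 6 hours 5 minutes leg 3 → 21:08 UTC.
Add 6 hours and 33 minutes layover in Tehran → 03:41 UTC (Dec 6).
Add 15 hours and 3 minutes leg 4 → 18:44 UTC.
Taipei is UTC+8:00, so local arrival = 18:44 + 8:00 = 02:44 on Dec 7.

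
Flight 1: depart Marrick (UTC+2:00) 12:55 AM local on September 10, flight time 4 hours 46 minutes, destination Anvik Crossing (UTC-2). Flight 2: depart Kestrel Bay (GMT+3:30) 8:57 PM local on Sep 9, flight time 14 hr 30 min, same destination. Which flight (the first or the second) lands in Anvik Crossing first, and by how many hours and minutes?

Flight 1 in UTC: 12:55 AM − 2:00 = 10:55 PM on Sep 9.
+4 hours 46 minutes → arrive 3:41 AM UTC on Sep 10.
Flight 2 in UTC: 8:57 PM − 3:30 = 5:27 PM on Sep 9.
+14 hours and 30 minutes → arrive 7:57 AM UTC on Sep 10.
Flight 1 lands earlier by 4 hours 16 minutes.

the first, by 4 hours 16 minutes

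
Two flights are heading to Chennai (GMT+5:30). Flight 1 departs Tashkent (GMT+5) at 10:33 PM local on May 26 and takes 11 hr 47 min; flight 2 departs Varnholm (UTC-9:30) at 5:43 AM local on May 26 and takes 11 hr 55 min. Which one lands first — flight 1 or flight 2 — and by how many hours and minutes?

the second, by 2 hours 12 minutes

Flight 1 in UTC: 10:33 PM − 5:00 = 5:33 PM on May 26.
+11 hours 47 minutes → arrive 5:20 AM UTC on May 27.
Flight 2 in UTC: 5:43 AM + 9:30 = 3:13 PM on May 26.
+11 hours 55 minutes → arrive 3:08 AM UTC on May 27.
Flight 2 lands earlier by 2 hours 12 minutes.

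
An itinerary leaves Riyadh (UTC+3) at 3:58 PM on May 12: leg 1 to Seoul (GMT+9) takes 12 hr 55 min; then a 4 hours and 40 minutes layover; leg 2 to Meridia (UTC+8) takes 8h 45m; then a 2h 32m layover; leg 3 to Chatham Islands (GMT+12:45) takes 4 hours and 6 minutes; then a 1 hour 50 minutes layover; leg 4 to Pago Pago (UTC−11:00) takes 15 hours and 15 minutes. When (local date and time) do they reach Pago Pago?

4:01 AM on May 14

Convert departure to UTC: 3:58 PM − 3:00 = 12:58 PM UTC on May 12.
Add 12 hours and 55 minutes leg 1 → 1:53 AM UTC (May 13).
Add 4 hours 40 minutes layover in Seoul → 6:33 AM UTC.
Add 8 hours 45 minutes leg 2 → 3:18 PM UTC.
Add 2 hours and 32 minutes layover in Meridia → 5:50 PM UTC.
Add 4 hours and 6 minutes leg 3 → 9:56 PM UTC.
Add 1 hour and 50 minutes layover in Chatham Islands → 11:46 PM UTC.
Add 15 hours 15 minutes leg 4 → 3:01 PM UTC (May 14).
Pago Pago is UTC−11:00, so local arrival = 3:01 PM − 11:00 = 4:01 AM on May 14.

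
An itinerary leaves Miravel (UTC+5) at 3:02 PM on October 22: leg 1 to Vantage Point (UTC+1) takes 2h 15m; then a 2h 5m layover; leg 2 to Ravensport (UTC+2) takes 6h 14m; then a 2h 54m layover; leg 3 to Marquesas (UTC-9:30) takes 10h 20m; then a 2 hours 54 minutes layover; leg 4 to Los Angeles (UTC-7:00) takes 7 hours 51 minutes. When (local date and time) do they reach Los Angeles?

1:35 PM on Oct 23

Convert departure to UTC: 3:02 PM − 5:00 = 10:02 AM UTC on Oct 22.
Add 2 hours 15 minutes leg 1 → 12:17 PM UTC.
Add 2 hours and 5 minutes layover in Vantage Point → 2:22 PM UTC.
Add 6 hours and 14 minutes leg 2 → 8:36 PM UTC.
Add 2 hours and 54 minutes layover in Ravensport → 11:30 PM UTC.
Add 10 hours 20 minutes leg 3 → 9:50 AM UTC (Oct 23).
Add 2 hours and 54 minutes layover in Marquesas → 12:44 PM UTC.
Add 7 hours and 51 minutes leg 4 → 8:35 PM UTC.
Los Angeles is UTC−7:00, so local arrival = 8:35 PM − 7:00 = 1:35 PM on Oct 23.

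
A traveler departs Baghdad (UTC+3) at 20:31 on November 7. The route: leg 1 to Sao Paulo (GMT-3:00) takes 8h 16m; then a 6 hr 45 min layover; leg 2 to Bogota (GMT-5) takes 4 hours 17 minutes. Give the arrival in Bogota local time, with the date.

Convert departure to UTC: 20:31 − 3:00 = 17:31 UTC on Nov 7.
Add 8 hours and 16 minutes leg 1 → 01:47 UTC (Nov 8).
Add 6 hours and 45 minutes layover in Sao Paulo → 08:32 UTC.
Add 4 hours 17 minutes leg 2 → 12:49 UTC.
Bogota is UTC−5:00, so local arrival = 12:49 − 5:00 = 07:49 on Nov 8.

07:49 on November 8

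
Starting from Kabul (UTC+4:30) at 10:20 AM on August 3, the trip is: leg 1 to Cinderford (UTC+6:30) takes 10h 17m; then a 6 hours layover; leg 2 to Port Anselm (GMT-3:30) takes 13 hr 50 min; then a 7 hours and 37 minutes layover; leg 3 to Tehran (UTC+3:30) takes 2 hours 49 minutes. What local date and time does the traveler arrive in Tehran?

Convert departure to UTC: 10:20 AM − 4:30 = 5:50 AM UTC on Aug 3.
Add 10 hours and 17 minutes leg 1 → 4:07 PM UTC.
Add 6 hours layover in Cinderford → 10:07 PM UTC.
Add 13 hours 50 minutes leg 2 → 11:57 AM UTC (Aug 4).
Add 7 hours 37 minutes layover in Port Anselm → 7:34 PM UTC.
Add 2 hours and 49 minutes leg 3 → 10:23 PM UTC.
Tehran is UTC+3:30, so local arrival = 10:23 PM + 3:30 = 1:53 AM on Aug 5.

1:53 AM on Aug 5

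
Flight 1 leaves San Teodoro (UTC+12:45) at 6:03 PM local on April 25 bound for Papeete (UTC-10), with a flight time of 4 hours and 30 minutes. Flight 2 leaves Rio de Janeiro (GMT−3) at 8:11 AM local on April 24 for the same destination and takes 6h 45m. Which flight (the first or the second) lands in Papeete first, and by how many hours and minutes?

Flight 1 in UTC: 6:03 PM − 12:45 = 5:18 AM on Apr 25.
+4 hours 30 minutes → arrive 9:48 AM UTC on Apr 25.
Flight 2 in UTC: 8:11 AM + 3:00 = 11:11 AM on Apr 24.
+6 hours 45 minutes → arrive 5:56 PM UTC on Apr 24.
Flight 2 lands earlier by 15 hours 52 minutes.

the second, by 15 hours 52 minutes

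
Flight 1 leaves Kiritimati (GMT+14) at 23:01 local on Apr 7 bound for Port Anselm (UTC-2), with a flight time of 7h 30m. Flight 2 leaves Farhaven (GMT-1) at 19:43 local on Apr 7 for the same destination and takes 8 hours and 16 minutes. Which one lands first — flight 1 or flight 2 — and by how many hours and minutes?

the first, by 12 hours 28 minutes

Flight 1 in UTC: 23:01 − 14:00 = 09:01 on Apr 7.
+7 hours and 30 minutes → arrive 16:31 UTC on Apr 7.
Flight 2 in UTC: 19:43 + 1:00 = 20:43 on Apr 7.
+8 hours and 16 minutes → arrive 04:59 UTC on Apr 8.
Flight 1 lands earlier by 12 hours 28 minutes.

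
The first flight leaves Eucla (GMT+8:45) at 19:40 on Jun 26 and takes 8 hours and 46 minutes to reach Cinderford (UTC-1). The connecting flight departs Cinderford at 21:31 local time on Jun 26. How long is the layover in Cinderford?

Convert departure to UTC: 19:40 − 8:45 = 10:55 UTC on Jun 26.
Add 8 hours and 46 minutes flight time → 19:41 UTC.
Cinderford is UTC−1:00, so local arrival = 19:41 − 1:00 = 18:41 on Jun 26.
Layover = 21:31 − 18:41 = 2 hours 50 minutes.

2 hours 50 minutes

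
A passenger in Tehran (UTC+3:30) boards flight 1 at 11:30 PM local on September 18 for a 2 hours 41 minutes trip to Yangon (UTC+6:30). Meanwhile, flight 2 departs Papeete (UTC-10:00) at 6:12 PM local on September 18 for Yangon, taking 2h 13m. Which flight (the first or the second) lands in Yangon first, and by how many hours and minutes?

the first, by 7 hours 44 minutes

Flight 1 in UTC: 11:30 PM − 3:30 = 8:00 PM on Sep 18.
+2 hours 41 minutes → arrive 10:41 PM UTC on Sep 18.
Flight 2 in UTC: 6:12 PM + 10:00 = 4:12 AM on Sep 19.
+2 hours and 13 minutes → arrive 6:25 AM UTC on Sep 19.
Flight 1 lands earlier by 7 hours 44 minutes.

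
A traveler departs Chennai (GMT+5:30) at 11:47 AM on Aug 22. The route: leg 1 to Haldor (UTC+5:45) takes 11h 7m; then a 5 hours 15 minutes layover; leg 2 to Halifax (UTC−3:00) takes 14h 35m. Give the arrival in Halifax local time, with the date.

10:14 AM on August 23

Convert departure to UTC: 11:47 AM − 5:30 = 6:17 AM UTC on Aug 22.
Add 11 hours 7 minutes leg 1 → 5:24 PM UTC.
Add 5 hours 15 minutes layover in Haldor → 10:39 PM UTC.
Add 14 hours and 35 minutes leg 2 → 1:14 PM UTC (Aug 23).
Halifax is UTC−3:00, so local arrival = 1:14 PM − 3:00 = 10:14 AM on Aug 23.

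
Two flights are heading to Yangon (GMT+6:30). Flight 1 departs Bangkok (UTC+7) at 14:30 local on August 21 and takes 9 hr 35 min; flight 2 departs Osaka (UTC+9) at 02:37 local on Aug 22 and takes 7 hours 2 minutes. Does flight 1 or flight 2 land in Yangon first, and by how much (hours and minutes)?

the first, by 7 hours 34 minutes

Flight 1 in UTC: 14:30 − 7:00 = 07:30 on Aug 21.
+9 hours 35 minutes → arrive 17:05 UTC on Aug 21.
Flight 2 in UTC: 02:37 − 9:00 = 17:37 on Aug 21.
+7 hours and 2 minutes → arrive 00:39 UTC on Aug 22.
Flight 1 lands earlier by 7 hours 34 minutes.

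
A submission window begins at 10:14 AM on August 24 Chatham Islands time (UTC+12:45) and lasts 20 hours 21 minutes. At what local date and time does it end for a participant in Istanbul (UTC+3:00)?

Convert start to UTC: 10:14 AM − 12:45 = 9:29 PM UTC on Aug 23.
Add 20 hours and 21 minutes duration → 5:50 PM UTC (Aug 24).
Istanbul is UTC+3:00, so local end time = 5:50 PM + 3:00 = 8:50 PM on Aug 24.

8:50 PM on August 24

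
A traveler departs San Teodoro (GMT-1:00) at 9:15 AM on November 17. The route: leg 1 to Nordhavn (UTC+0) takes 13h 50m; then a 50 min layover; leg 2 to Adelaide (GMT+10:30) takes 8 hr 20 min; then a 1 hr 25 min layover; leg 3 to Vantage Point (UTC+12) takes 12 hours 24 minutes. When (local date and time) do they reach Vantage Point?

11:04 AM on November 19

Convert departure to UTC: 9:15 AM + 1:00 = 10:15 AM UTC on Nov 17.
Add 13 hours and 50 minutes leg 1 → 12:05 AM UTC (Nov 18).
Add 50 minutes layover in Nordhavn → 12:55 AM UTC.
Add 8 hours 20 minutes leg 2 → 9:15 AM UTC.
Add 1 hour and 25 minutes layover in Adelaide → 10:40 AM UTC.
Add 12 hours 24 minutes leg 3 → 11:04 PM UTC.
Vantage Point is UTC+12:00, so local arrival = 11:04 PM + 12:00 = 11:04 AM on Nov 19.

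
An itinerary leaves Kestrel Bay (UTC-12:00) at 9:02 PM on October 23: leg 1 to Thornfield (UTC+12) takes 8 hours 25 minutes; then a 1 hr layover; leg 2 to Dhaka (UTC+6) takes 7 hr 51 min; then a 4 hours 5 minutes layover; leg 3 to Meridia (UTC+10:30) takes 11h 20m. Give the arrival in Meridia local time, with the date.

Convert departure to UTC: 9:02 PM + 12:00 = 9:02 AM UTC on Oct 24.
Add 8 hours 25 minutes leg 1 → 5:27 PM UTC.
Add 1 hour layover in Thornfield → 6:27 PM UTC.
Add 7 hours 51 minutes leg 2 → 2:18 AM UTC (Oct 25).
Add 4 hours 5 minutes layover in Dhaka → 6:23 AM UTC.
Add 11 hours 20 minutes leg 3 → 5:43 PM UTC.
Meridia is UTC+10:30, so local arrival = 5:43 PM + 10:30 = 4:13 AM on Oct 26.

4:13 AM on October 26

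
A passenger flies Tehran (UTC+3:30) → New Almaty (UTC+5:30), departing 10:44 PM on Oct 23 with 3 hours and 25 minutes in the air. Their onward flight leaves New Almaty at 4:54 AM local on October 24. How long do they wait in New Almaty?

45 minutes

Convert departure to UTC: 10:44 PM − 3:30 = 7:14 PM UTC on Oct 23.
Add 3 hours and 25 minutes flight time → 10:39 PM UTC.
New Almaty is UTC+5:30, so local arrival = 10:39 PM + 5:30 = 4:09 AM on Oct 24.
Layover = 4:54 AM − 4:09 AM = 45 minutes.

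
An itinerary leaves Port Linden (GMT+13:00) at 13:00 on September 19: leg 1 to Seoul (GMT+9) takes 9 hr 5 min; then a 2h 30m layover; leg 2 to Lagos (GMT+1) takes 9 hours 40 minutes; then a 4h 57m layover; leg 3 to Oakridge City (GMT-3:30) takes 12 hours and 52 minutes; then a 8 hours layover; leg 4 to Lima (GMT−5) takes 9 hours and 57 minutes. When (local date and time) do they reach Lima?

Convert departure to UTC: 13:00 − 13:00 = 00:00 UTC on Sep 19.
Add 9 hours 5 minutes leg 1 → 09:05 UTC.
Add 2 hours 30 minutes layover in Seoul → 11:35 UTC.
Add 9 hours 40 minutes leg 2 → 21:15 UTC.
Add 4 hours and 57 minutes layover in Lagos → 02:12 UTC (Sep 20).
Add 12 hours and 52 minutes leg 3 → 15:04 UTC.
Add 8 hours layover in Oakridge City → 23:04 UTC.
Add 9 hours and 57 minutes leg 4 → 09:01 UTC (Sep 21).
Lima is UTC−5:00, so local arrival = 09:01 − 5:00 = 04:01 on Sep 21.

04:01 on September 21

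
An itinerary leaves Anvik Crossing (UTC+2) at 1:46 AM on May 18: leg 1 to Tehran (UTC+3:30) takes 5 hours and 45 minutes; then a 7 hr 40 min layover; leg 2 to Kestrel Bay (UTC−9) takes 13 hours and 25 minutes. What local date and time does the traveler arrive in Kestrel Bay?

5:36 PM on May 18

Convert departure to UTC: 1:46 AM − 2:00 = 11:46 PM UTC on May 17.
Add 5 hours and 45 minutes leg 1 → 5:31 AM UTC (May 18).
Add 7 hours and 40 minutes layover in Tehran → 1:11 PM UTC.
Add 13 hours and 25 minutes leg 2 → 2:36 AM UTC (May 19).
Kestrel Bay is UTC−9:00, so local arrival = 2:36 AM − 9:00 = 5:36 PM on May 18.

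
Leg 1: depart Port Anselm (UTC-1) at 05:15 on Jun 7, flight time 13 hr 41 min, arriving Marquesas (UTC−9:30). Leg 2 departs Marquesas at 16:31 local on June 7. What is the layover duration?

6 hours 5 minutes

Convert departure to UTC: 05:15 + 1:00 = 06:15 UTC on Jun 7.
Add 13 hours and 41 minutes flight time → 19:56 UTC.
Marquesas is UTC−9:30, so local arrival = 19:56 − 9:30 = 10:26 on Jun 7.
Layover = 16:31 − 10:26 = 6 hours 5 minutes.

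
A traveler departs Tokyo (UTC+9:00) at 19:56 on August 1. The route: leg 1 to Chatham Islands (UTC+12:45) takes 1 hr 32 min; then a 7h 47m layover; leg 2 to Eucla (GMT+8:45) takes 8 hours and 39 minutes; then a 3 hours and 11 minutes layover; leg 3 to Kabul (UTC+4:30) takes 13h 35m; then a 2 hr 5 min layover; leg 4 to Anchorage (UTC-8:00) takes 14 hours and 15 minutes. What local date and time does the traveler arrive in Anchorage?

Convert departure to UTC: 19:56 − 9:00 = 10:56 UTC on Aug 1.
Add 1 hour 32 minutes leg 1 → 12:28 UTC.
Add 7 hours and 47 minutes layover in Chatham Islands → 20:15 UTC.
Add 8 hours and 39 minutes leg 2 → 04:54 UTC (Aug 2).
Add 3 hours and 11 minutes layover in Eucla → 08:05 UTC.
Add 13 hours and 35 minutes leg 3 → 21:40 UTC.
Add 2 hours 5 minutes layover in Kabul → 23:45 UTC.
Add 14 hours and 15 minutes leg 4 → 14:00 UTC (Aug 3).
Anchorage is UTC−8:00, so local arrival = 14:00 − 8:00 = 06:00 on Aug 3.

06:00 on August 3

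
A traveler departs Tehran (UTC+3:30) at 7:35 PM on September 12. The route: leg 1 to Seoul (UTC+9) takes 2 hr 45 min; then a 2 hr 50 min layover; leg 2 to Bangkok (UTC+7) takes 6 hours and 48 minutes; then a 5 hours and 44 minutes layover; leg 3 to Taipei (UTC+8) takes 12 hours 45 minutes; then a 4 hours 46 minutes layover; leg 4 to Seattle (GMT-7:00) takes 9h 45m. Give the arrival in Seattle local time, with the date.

6:28 AM on September 14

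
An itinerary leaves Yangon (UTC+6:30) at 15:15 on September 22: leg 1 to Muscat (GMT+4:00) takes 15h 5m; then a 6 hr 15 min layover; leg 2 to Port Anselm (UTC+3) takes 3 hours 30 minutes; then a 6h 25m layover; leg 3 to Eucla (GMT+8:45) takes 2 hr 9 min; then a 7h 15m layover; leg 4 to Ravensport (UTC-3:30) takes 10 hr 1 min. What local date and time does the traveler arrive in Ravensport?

07:55 on Sep 24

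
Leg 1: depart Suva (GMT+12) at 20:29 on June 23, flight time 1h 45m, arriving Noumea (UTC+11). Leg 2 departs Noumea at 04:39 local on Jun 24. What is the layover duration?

7 hours 25 minutes

Convert departure to UTC: 20:29 − 12:00 = 08:29 UTC on Jun 23.
Add 1 hour 45 minutes flight time → 10:14 UTC.
Noumea is UTC+11:00, so local arrival = 10:14 + 11:00 = 21:14 on Jun 23.
Layover = 04:39 − 21:14 (+1 day) = 7 hours 25 minutes.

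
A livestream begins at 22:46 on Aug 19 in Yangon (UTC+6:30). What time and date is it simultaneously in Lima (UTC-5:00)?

11:16 on August 19

In UTC: 22:46 − 6:30 = 16:16 on Aug 19.
Lima is UTC−5:00: 16:16 − 5:00 = 11:16 on Aug 19.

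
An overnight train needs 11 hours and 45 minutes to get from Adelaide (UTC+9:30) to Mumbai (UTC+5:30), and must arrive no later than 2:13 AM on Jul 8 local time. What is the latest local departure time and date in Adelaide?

Target arrival in UTC: 2:13 AM − 5:30 = 8:43 PM on Jul 7.
Subtract 11 hours and 45 minutes → departure 8:58 AM UTC on Jul 7.
Adelaide is UTC+9:30: 8:58 AM + 9:30 = 6:28 PM on Jul 7.

6:28 PM on July 7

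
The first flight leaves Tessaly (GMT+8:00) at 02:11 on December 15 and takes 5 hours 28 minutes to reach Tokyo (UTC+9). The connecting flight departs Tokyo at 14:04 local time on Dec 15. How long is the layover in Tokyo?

Convert departure to UTC: 02:11 − 8:00 = 18:11 UTC on Dec 14.
Add 5 hours and 28 minutes flight time → 23:39 UTC.
Tokyo is UTC+9:00, so local arrival = 23:39 + 9:00 = 08:39 on Dec 15.
Layover = 14:04 − 08:39 = 5 hours 25 minutes.

5 hours 25 minutes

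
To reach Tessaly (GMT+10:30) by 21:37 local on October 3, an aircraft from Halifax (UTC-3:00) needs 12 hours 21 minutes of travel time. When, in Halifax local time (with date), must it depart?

19:46 on October 2

Target arrival in UTC: 21:37 − 10:30 = 11:07 on Oct 3.
Subtract 12 hours 21 minutes → departure 22:46 UTC on Oct 2.
Halifax is UTC−3:00: 22:46 − 3:00 = 19:46 on Oct 2.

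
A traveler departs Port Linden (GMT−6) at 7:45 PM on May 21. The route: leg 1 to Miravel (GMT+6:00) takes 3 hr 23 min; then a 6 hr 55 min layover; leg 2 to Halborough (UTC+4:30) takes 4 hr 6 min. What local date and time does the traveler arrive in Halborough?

Convert departure to UTC: 7:45 PM + 6:00 = 1:45 AM UTC on May 22.
Add 3 hours and 23 minutes leg 1 → 5:08 AM UTC.
Add 6 hours 55 minutes layover in Miravel → 12:03 PM UTC.
Add 4 hours 6 minutes leg 2 → 4:09 PM UTC.
Halborough is UTC+4:30, so local arrival = 4:09 PM + 4:30 = 8:39 PM on May 22.

8:39 PM on May 22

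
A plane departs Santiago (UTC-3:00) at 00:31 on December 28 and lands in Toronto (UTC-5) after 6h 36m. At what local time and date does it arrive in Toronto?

05:07 on Dec 28

Convert departure to UTC: 00:31 + 3:00 = 03:31 UTC on Dec 28.
Add 6 hours and 36 minutes travel time → 10:07 UTC.
Toronto is UTC−5:00, so local arrival = 10:07 − 5:00 = 05:07 on Dec 28.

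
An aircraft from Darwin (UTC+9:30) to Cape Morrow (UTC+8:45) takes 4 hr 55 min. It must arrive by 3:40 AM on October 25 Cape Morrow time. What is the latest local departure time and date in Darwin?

11:30 PM on October 24

Target arrival in UTC: 3:40 AM − 8:45 = 6:55 PM on Oct 24.
Subtract 4 hours and 55 minutes → departure 2:00 PM UTC on Oct 24.
Darwin is UTC+9:30: 2:00 PM + 9:30 = 11:30 PM on Oct 24.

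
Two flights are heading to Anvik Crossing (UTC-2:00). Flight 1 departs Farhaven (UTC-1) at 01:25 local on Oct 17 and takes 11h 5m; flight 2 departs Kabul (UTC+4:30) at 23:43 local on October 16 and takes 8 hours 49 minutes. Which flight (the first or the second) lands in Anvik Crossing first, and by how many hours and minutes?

Flight 1 in UTC: 01:25 + 1:00 = 02:25 on Oct 17.
+11 hours and 5 minutes → arrive 13:30 UTC on Oct 17.
Flight 2 in UTC: 23:43 − 4:30 = 19:13 on Oct 16.
+8 hours 49 minutes → arrive 04:02 UTC on Oct 17.
Flight 2 lands earlier by 9 hours 28 minutes.

the second, by 9 hours 28 minutes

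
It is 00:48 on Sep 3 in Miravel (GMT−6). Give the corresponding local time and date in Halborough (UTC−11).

In UTC: 00:48 + 6:00 = 06:48 on Sep 3.
Halborough is UTC−11:00: 06:48 − 11:00 = 19:48 on Sep 2.

19:48 on September 2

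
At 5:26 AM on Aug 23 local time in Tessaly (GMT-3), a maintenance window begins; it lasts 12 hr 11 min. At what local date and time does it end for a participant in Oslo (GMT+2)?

10:37 PM on Aug 23

Oslo is 5:00 ahead of Tessaly.
After 12 hours and 11 minutes it is 5:37 PM in Tessaly.
Shift by the zone difference: 5:37 PM + 5:00 = 10:37 PM on Aug 23 in Oslo.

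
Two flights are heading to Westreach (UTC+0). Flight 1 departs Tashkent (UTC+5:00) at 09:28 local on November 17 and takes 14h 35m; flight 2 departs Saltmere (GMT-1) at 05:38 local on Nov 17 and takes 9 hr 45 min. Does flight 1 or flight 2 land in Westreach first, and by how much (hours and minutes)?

the second, by 2 hours 40 minutes

Flight 1 in UTC: 09:28 − 5:00 = 04:28 on Nov 17.
+14 hours 35 minutes → arrive 19:03 UTC on Nov 17.
Flight 2 in UTC: 05:38 + 1:00 = 06:38 on Nov 17.
+9 hours 45 minutes → arrive 16:23 UTC on Nov 17.
Flight 2 lands earlier by 2 hours 40 minutes.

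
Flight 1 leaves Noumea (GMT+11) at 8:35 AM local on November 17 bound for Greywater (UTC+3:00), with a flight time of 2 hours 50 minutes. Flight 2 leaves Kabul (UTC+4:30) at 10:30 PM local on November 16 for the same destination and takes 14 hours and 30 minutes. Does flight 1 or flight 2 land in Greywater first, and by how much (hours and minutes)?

Flight 1 in UTC: 8:35 AM − 11:00 = 9:35 PM on Nov 16.
+2 hours 50 minutes → arrive 12:25 AM UTC on Nov 17.
Flight 2 in UTC: 10:30 PM − 4:30 = 6:00 PM on Nov 16.
+14 hours 30 minutes → arrive 8:30 AM UTC on Nov 17.
Flight 1 lands earlier by 8 hours 5 minutes.

the first, by 8 hours 5 minutes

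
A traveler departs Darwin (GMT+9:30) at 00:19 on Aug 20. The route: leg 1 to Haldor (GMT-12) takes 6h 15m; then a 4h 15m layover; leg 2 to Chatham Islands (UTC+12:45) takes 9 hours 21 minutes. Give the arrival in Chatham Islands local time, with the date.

23:25 on August 20

Convert departure to UTC: 00:19 − 9:30 = 14:49 UTC on Aug 19.
Add 6 hours and 15 minutes leg 1 → 21:04 UTC.
Add 4 hours and 15 minutes layover in Haldor → 01:19 UTC (Aug 20).
Add 9 hours 21 minutes leg 2 → 10:40 UTC.
Chatham Islands is UTC+12:45, so local arrival = 10:40 + 12:45 = 23:25 on Aug 20.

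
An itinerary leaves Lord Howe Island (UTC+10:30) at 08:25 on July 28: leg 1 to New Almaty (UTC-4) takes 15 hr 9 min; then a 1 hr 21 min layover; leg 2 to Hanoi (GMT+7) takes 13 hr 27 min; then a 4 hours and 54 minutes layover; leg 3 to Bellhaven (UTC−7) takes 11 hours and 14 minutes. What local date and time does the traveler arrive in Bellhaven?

Convert departure to UTC: 08:25 − 10:30 = 21:55 UTC on Jul 27.
Add 15 hours 9 minutes leg 1 → 13:04 UTC (Jul 28).
Add 1 hour 21 minutes layover in New Almaty → 14:25 UTC.
Add 13 hours and 27 minutes leg 2 → 03:52 UTC (Jul 29).
Add 4 hours and 54 minutes layover in Hanoi → 08:46 UTC.
Add 11 hours and 14 minutes leg 3 → 20:00 UTC.
Bellhaven is UTC−7:00, so local arrival = 20:00 − 7:00 = 13:00 on Jul 29.

13:00 on Jul 29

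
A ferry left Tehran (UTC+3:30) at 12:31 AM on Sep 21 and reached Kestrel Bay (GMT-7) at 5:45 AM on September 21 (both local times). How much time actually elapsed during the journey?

Kestrel Bay is 10:30 behind Tehran.
Clock-face elapsed time (ignoring zones) is 5 hours 14 minutes.
Actual elapsed = 5 hours 14 minutes + 10:30 = 15 hours 44 minutes.

15 hours 44 minutes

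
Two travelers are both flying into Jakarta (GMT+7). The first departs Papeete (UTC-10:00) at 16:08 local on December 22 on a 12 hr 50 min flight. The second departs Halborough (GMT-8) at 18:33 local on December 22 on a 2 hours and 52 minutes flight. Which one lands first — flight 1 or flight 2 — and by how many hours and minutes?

Flight 1 in UTC: 16:08 + 10:00 = 02:08 on Dec 23.
+12 hours and 50 minutes → arrive 14:58 UTC on Dec 23.
Flight 2 in UTC: 18:33 + 8:00 = 02:33 on Dec 23.
+2 hours 52 minutes → arrive 05:25 UTC on Dec 23.
Flight 2 lands earlier by 9 hours 33 minutes.

the second, by 9 hours 33 minutes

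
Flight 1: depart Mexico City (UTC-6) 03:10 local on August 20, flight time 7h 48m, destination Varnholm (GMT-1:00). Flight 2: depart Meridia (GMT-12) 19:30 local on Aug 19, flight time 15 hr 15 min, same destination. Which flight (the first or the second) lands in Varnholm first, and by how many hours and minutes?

Flight 1 in UTC: 03:10 + 6:00 = 09:10 on Aug 20.
+7 hours 48 minutes → arrive 16:58 UTC on Aug 20.
Flight 2 in UTC: 19:30 + 12:00 = 07:30 on Aug 20.
+15 hours 15 minutes → arrive 22:45 UTC on Aug 20.
Flight 1 lands earlier by 5 hours 47 minutes.

the first, by 5 hours 47 minutes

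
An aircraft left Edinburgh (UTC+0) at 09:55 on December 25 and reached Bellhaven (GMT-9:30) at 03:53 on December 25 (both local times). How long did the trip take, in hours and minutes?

3 hours 28 minutes

Departure is already UTC: 09:55 on Dec 25.
Arrival in UTC: 03:53 + 9:30 = 13:23 on Dec 25.
Elapsed = 13:23 − 09:55 = 3 hours 28 minutes.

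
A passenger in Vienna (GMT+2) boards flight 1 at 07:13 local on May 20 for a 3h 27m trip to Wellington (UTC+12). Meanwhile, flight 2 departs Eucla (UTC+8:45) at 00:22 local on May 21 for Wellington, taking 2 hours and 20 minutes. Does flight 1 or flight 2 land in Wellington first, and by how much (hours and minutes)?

the first, by 9 hours 17 minutes

Flight 1 in UTC: 07:13 − 2:00 = 05:13 on May 20.
+3 hours 27 minutes → arrive 08:40 UTC on May 20.
Flight 2 in UTC: 00:22 − 8:45 = 15:37 on May 20.
+2 hours 20 minutes → arrive 17:57 UTC on May 20.
Flight 1 lands earlier by 9 hours 17 minutes.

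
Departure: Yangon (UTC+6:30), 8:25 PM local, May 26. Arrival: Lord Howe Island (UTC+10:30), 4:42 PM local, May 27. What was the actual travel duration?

16 hours 17 minutes

Lord Howe Island is 4:00 ahead of Yangon.
Clock-face elapsed time (ignoring zones) is 20 hours 17 minutes.
Actual elapsed = 20 hours 17 minutes − 4:00 = 16 hours 17 minutes.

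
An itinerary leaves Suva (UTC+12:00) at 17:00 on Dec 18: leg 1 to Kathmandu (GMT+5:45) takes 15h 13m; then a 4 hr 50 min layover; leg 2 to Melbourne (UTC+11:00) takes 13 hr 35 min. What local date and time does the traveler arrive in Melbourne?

01:38 on Dec 20

Convert departure to UTC: 17:00 − 12:00 = 05:00 UTC on Dec 18.
Add 15 hours and 13 minutes leg 1 → 20:13 UTC.
Add 4 hours and 50 minutes layover in Kathmandu → 01:03 UTC (Dec 19).
Add 13 hours and 35 minutes leg 2 → 14:38 UTC.
Melbourne is UTC+11:00, so local arrival = 14:38 + 11:00 = 01:38 on Dec 20.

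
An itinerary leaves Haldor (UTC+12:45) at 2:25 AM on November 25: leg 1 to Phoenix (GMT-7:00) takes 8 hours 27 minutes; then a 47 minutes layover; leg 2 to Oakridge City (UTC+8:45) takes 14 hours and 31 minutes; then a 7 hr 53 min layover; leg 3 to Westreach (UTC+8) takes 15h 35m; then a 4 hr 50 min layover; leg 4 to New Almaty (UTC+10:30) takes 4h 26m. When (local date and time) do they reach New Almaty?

8:39 AM on November 27

Convert departure to UTC: 2:25 AM − 12:45 = 1:40 PM UTC on Nov 24.
Add 8 hours 27 minutes leg 1 → 10:07 PM UTC.
Add 47 minutes layover in Phoenix → 10:54 PM UTC.
Add 14 hours and 31 minutes leg 2 → 1:25 PM UTC (Nov 25).
Add 7 hours 53 minutes layover in Oakridge City → 9:18 PM UTC.
Add 15 hours and 35 minutes leg 3 → 12:53 PM UTC (Nov 26).
Add 4 hours 50 minutes layover in Westreach → 5:43 PM UTC.
Add 4 hours 26 minutes leg 4 → 10:09 PM UTC.
New Almaty is UTC+10:30, so local arrival = 10:09 PM + 10:30 = 8:39 AM on Nov 27.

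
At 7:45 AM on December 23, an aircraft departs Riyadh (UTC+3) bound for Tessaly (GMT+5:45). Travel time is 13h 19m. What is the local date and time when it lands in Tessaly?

11:49 PM on December 23

Convert departure to UTC: 7:45 AM − 3:00 = 4:45 AM UTC on Dec 23.
Add 13 hours and 19 minutes travel time → 6:04 PM UTC.
Tessaly is UTC+5:45, so local arrival = 6:04 PM + 5:45 = 11:49 PM on Dec 23.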